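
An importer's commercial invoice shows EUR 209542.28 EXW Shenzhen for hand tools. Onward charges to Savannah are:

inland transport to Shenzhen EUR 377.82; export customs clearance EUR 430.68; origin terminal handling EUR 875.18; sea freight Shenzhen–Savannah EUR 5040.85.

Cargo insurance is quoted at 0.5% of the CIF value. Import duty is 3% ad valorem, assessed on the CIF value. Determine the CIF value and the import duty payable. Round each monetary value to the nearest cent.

CIF value: EUR 217353.58; import duty: EUR 6520.61

Let C be the CIF value. C = EXW price + pre-shipment costs + freight + 0.5% × C
C − 0.5% × C = 209542.28 + 377.82 + 430.68 + 875.18 + 5040.85
0.995 × C = 216266.81
C = 216266.81 / 0.995 = 217353.58
Insurance premium = 0.5% × 217353.58 = 1086.77
Import duty = 217353.58 × 3% = 6520.61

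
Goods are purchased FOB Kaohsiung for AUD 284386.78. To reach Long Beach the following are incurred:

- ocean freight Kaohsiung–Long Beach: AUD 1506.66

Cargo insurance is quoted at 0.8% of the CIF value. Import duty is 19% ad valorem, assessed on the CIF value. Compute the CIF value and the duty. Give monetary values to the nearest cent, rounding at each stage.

CIF value: AUD 288199.03; import duty: AUD 54757.82

Let C be the CIF value. C = FOB price + freight + 0.8% × C
C − 0.8% × C = 284386.78 + 1506.66
0.992 × C = 285893.44
C = 285893.44 / 0.992 = 288199.03
Insurance premium = 0.8% × 288199.03 = 2305.59
Import duty = 288199.03 × 19% = 54757.82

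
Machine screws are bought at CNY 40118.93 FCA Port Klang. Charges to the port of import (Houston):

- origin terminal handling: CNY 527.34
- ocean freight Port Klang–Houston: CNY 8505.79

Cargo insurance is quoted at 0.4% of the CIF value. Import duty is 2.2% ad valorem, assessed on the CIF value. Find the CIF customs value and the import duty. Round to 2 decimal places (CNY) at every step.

CIF value: CNY 49349.46; import duty: CNY 1085.69

Let C be the CIF value. C = FCA price + pre-shipment costs + freight + 0.4% × C
C − 0.4% × C = 40118.93 + 527.34 + 8505.79
0.996 × C = 49152.06
C = 49152.06 / 0.996 = 49349.46
Insurance premium = 0.4% × 49349.46 = 197.40
Import duty = 49349.46 × 2.2% = 1085.69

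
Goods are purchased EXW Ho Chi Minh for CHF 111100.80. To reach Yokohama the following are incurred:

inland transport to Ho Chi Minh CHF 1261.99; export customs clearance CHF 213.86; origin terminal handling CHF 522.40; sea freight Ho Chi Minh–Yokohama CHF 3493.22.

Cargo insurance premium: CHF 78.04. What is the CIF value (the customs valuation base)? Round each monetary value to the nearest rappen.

CIF value: CHF 116670.31

CIF = EXW price + pre-shipment costs + freight + insurance
CIF = 111100.80 + 1261.99 + 213.86 + 522.40 + 3493.22 + 78.04 = 116670.31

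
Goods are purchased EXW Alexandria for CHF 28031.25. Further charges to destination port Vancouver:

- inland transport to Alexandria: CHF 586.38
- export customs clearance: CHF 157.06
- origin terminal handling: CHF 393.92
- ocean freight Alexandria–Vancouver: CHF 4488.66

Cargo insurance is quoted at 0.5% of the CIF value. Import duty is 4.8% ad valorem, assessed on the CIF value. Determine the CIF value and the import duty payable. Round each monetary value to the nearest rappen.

CIF value: CHF 33826.40; import duty: CHF 1623.67

Let C be the CIF value. C = EXW price + pre-shipment costs + freight + 0.5% × C
C − 0.5% × C = 28031.25 + 586.38 + 157.06 + 393.92 + 4488.66
0.995 × C = 33657.27
C = 33657.27 / 0.995 = 33826.40
Insurance premium = 0.5% × 33826.40 = 169.13
Import duty = 33826.40 × 4.8% = 1623.67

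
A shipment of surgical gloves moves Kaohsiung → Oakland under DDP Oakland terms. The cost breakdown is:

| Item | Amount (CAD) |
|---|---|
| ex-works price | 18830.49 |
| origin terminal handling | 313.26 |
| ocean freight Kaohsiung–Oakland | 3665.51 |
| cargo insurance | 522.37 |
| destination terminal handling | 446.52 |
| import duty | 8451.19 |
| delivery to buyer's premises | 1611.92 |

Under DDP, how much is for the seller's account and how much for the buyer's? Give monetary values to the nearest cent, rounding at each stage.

Seller: CAD 33841.26; buyer: CAD 0.00

DDP: the seller bears all costs including import duty.
Seller's account: goods 18830.49 + origin terminal 313.26 + freight 3665.51 + insurance 522.37 + destination terminal 446.52 + duty 8451.19 + delivery 1611.92 = 33841.26
Buyer's account: 0.00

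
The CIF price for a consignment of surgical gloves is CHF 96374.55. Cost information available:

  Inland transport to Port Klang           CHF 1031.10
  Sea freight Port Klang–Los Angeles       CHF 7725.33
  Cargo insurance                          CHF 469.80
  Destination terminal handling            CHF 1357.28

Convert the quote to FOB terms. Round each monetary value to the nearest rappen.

Not relevant to the conversion: inland to port — on the seller under both CIF and FOB; already in the CIF price and stays in the FOB price. destination terminal — on the buyer under both terms; not part of either seller's price.
From CIF to FOB, the seller no longer bears: freight, insurance.
FOB price = 96374.55 − 7725.33 − 469.80 = 88179.42

FOB price: CHF 88179.42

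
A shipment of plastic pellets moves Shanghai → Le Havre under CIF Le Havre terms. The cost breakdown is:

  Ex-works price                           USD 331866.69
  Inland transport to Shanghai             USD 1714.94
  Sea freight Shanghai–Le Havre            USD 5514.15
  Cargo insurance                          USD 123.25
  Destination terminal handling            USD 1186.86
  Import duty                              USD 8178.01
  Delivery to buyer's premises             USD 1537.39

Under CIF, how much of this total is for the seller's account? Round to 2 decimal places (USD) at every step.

CIF: the seller pays costs through ocean freight and marine insurance to the destination port.
Seller's account: goods 331866.69 + inland to port 1714.94 + freight 5514.15 + insurance 123.25 = 339219.03
Buyer's account: destination terminal 1186.86 + duty 8178.01 + delivery 1537.39 = 10902.26

Seller's account: USD 339219.03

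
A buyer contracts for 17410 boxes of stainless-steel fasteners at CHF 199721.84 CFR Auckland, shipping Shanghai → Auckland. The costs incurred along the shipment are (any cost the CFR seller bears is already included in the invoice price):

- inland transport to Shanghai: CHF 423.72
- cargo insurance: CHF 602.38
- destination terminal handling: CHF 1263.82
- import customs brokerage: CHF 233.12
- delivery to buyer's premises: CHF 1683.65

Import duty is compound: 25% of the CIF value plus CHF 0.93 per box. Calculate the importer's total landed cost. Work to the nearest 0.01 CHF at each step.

CFR: the seller pays costs through ocean freight to the destination port, but not insurance.
Already in the invoice (seller's account under CFR): inland to port — exclude.
CIF value = CFR price + insurance = 199721.84 + 602.38 = 200324.22
Ad valorem component: 200324.22 × 25% = 50081.06
Specific component: 17410 × 0.93 = 16191.30
Import duty = 50081.06 + 16191.30 = 66272.36
Buyer bears: insurance 602.38 + destination terminal 1263.82 + brokerage 233.12 + delivery 1683.65 + duty 66272.36 = 70055.33
Landed cost = invoice 199721.84 + 70055.33 = 269777.17

Total landed cost: CHF 269777.17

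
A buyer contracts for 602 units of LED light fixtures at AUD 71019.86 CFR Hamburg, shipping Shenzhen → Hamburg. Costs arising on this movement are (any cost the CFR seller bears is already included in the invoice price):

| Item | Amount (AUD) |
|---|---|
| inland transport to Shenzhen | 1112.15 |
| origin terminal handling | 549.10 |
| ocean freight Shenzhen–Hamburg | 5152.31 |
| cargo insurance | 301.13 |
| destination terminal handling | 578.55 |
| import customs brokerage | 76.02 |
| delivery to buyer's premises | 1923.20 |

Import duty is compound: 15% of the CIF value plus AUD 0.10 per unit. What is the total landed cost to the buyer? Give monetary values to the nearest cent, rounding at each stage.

CFR: the seller pays costs through ocean freight to the destination port, but not insurance.
Already in the invoice (seller's account under CFR): inland to port, origin terminal, freight — exclude.
CIF value = CFR price + insurance = 71019.86 + 301.13 = 71320.99
Ad valorem component: 71320.99 × 15% = 10698.15
Specific component: 602 × 0.10 = 60.20
Import duty = 10698.15 + 60.20 = 10758.35
Buyer bears: insurance 301.13 + destination terminal 578.55 + brokerage 76.02 + delivery 1923.20 + duty 10758.35 = 13637.25
Landed cost = invoice 71019.86 + 13637.25 = 84657.11

Total landed cost: AUD 84657.11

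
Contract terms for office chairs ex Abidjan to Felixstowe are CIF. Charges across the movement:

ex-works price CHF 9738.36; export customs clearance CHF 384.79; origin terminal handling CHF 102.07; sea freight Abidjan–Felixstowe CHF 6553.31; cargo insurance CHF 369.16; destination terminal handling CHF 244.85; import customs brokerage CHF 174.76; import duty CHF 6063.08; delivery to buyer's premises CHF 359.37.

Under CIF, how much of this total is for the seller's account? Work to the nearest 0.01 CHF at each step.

CIF: the seller pays costs through ocean freight and marine insurance to the destination port.
Seller's account: goods 9738.36 + export clearance 384.79 + origin terminal 102.07 + freight 6553.31 + insurance 369.16 = 17147.69
Buyer's account: destination terminal 244.85 + brokerage 174.76 + duty 6063.08 + delivery 359.37 = 6842.06

Seller's account: CHF 17147.69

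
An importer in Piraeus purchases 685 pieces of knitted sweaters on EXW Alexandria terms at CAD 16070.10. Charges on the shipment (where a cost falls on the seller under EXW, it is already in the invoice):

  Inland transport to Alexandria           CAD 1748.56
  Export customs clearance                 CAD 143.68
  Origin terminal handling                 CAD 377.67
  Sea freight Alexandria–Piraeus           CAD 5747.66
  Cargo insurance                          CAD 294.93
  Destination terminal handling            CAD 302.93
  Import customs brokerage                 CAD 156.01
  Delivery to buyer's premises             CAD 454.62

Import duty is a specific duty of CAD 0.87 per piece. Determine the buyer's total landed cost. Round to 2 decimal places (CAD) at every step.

Total landed cost: CAD 25892.11

EXW: the seller makes goods available at their premises; the buyer bears all onward costs.
CIF value = EXW price + inland to port + export clearance + origin terminal + freight + insurance = 16070.10 + 1748.56 + 143.68 + 377.67 + 5747.66 + 294.93 = 24382.60
Import duty = 685 × 0.87 = 595.95
Buyer bears: inland to port 1748.56 + export clearance 143.68 + origin terminal 377.67 + freight 5747.66 + insurance 294.93 + destination terminal 302.93 + brokerage 156.01 + delivery 454.62 + duty 595.95 = 9822.01
Landed cost = invoice 16070.10 + 9822.01 = 25892.11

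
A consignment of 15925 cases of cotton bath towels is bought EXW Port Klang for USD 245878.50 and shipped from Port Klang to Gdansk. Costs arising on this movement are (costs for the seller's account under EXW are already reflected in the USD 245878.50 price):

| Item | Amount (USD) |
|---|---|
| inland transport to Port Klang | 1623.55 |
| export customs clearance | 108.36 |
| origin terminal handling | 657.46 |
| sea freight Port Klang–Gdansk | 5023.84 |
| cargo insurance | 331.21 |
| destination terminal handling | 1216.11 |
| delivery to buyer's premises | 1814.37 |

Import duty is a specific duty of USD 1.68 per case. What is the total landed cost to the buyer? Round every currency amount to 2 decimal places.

EXW: the seller makes goods available at their premises; the buyer bears all onward costs.
CIF value = EXW price + inland to port + export clearance + origin terminal + freight + insurance = 245878.50 + 1623.55 + 108.36 + 657.46 + 5023.84 + 331.21 = 253622.92
Import duty = 15925 × 1.68 = 26754.00
Buyer bears: inland to port 1623.55 + export clearance 108.36 + origin terminal 657.46 + freight 5023.84 + insurance 331.21 + destination terminal 1216.11 + delivery 1814.37 + duty 26754.00 = 37528.90
Landed cost = invoice 245878.50 + 37528.90 = 283407.40

Total landed cost: USD 283407.40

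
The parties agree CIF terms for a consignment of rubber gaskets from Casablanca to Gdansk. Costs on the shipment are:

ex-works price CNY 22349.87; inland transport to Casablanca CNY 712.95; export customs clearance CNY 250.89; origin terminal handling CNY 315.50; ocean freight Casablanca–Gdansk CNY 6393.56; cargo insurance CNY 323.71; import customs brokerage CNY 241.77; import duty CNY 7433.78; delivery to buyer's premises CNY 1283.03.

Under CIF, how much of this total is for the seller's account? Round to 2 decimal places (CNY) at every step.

Seller's account: CNY 30346.48

CIF: the seller pays costs through ocean freight and marine insurance to the destination port.
Seller's account: goods 22349.87 + inland to port 712.95 + export clearance 250.89 + origin terminal 315.50 + freight 6393.56 + insurance 323.71 = 30346.48
Buyer's account: brokerage 241.77 + duty 7433.78 + delivery 1283.03 = 8958.58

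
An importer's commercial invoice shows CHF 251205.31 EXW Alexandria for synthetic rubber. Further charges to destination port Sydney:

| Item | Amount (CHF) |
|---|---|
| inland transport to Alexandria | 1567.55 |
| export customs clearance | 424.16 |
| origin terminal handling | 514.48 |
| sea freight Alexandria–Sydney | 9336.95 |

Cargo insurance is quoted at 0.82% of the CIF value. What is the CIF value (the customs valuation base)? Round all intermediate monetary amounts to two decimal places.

CIF value: CHF 265223.28

Let C be the CIF value. C = EXW price + pre-shipment costs + freight + 0.82% × C
C − 0.82% × C = 251205.31 + 1567.55 + 424.16 + 514.48 + 9336.95
0.9918 × C = 263048.45
C = 263048.45 / 0.9918 = 265223.28
Insurance premium = 0.82% × 265223.28 = 2174.83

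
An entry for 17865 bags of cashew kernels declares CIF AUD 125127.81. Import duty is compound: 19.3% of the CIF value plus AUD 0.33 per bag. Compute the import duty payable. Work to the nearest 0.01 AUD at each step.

Import duty: AUD 30045.12

Ad valorem component: 125127.81 × 19.3% = 24149.67
Specific component: 17865 × 0.33 = 5895.45
Import duty = 24149.67 + 5895.45 = 30045.12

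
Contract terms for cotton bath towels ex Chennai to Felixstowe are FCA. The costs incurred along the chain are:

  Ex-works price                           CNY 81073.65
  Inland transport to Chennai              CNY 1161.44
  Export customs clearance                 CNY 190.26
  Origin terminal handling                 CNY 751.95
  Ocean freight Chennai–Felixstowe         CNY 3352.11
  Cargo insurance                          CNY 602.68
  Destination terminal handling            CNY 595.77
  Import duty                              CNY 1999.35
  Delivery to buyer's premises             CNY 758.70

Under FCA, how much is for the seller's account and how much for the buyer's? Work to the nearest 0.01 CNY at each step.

Seller: CNY 82425.35; buyer: CNY 8060.56

FCA: the seller delivers export-cleared goods to the carrier; the buyer bears costs from that point.
Seller's account: goods 81073.65 + inland to port 1161.44 + export clearance 190.26 = 82425.35
Buyer's account: origin terminal 751.95 + freight 3352.11 + insurance 602.68 + destination terminal 595.77 + duty 1999.35 + delivery 758.70 = 8060.56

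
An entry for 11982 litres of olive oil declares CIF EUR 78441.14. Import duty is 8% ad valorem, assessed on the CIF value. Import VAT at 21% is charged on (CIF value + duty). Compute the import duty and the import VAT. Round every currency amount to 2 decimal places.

Import duty = 78441.14 × 8% = 6275.29
VAT base = CIF + duty = 78441.14 + 6275.29 = 84716.43
Import VAT = 84716.43 × 21% = 17790.45

Import duty: EUR 6275.29; import VAT: EUR 17790.45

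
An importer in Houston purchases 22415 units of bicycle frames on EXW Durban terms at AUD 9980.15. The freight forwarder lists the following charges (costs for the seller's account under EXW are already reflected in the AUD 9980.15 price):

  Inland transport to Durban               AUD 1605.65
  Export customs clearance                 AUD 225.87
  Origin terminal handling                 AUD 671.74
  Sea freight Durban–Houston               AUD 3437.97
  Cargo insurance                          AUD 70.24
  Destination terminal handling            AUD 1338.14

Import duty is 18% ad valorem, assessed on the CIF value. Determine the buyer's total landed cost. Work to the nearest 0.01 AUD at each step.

EXW: the seller makes goods available at their premises; the buyer bears all onward costs.
CIF value = EXW price + inland to port + export clearance + origin terminal + freight + insurance = 9980.15 + 1605.65 + 225.87 + 671.74 + 3437.97 + 70.24 = 15991.62
Import duty = 15991.62 × 18% = 2878.49
Buyer bears: inland to port 1605.65 + export clearance 225.87 + origin terminal 671.74 + freight 3437.97 + insurance 70.24 + destination terminal 1338.14 + duty 2878.49 = 10228.10
Landed cost = invoice 9980.15 + 10228.10 = 20208.25

Total landed cost: AUD 20208.25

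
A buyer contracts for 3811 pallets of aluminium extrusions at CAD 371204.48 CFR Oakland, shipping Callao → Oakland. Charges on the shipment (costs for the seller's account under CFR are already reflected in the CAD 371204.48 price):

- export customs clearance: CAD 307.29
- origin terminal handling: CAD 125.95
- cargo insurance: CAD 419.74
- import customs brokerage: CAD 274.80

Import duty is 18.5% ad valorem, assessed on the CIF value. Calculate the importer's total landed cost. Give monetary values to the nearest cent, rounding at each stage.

CFR: the seller pays costs through ocean freight to the destination port, but not insurance.
Already in the invoice (seller's account under CFR): export clearance, origin terminal — exclude.
CIF value = CFR price + insurance = 371204.48 + 419.74 = 371624.22
Import duty = 371624.22 × 18.5% = 68750.48
Buyer bears: insurance 419.74 + brokerage 274.80 + duty 68750.48 = 69445.02
Landed cost = invoice 371204.48 + 69445.02 = 440649.50

Total landed cost: CAD 440649.50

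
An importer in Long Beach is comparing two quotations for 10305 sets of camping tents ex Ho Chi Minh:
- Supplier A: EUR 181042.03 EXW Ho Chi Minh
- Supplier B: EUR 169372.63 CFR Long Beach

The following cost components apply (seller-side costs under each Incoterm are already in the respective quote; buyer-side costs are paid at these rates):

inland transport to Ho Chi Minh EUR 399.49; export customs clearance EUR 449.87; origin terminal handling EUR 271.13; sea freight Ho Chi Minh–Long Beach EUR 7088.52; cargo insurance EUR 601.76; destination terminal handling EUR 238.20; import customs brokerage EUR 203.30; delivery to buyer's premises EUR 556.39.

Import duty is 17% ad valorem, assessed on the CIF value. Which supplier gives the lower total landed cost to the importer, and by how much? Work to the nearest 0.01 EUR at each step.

Supplier B is cheaper by EUR 23257.74

Supplier A (EXW):
CIF value = EXW price + inland to port + export clearance + origin terminal + freight + insurance = 181042.03 + 399.49 + 449.87 + 271.13 + 7088.52 + 601.76 = 189852.80
Import duty = 189852.80 × 17% = 32274.98
Buyer bears (A): 399.49 + 449.87 + 271.13 + 7088.52 + 601.76 + 238.20 + 203.30 + 556.39 = 9808.66
Landed cost (A) = invoice 181042.03 + 9808.66 + duty 32274.98 = 223125.67
Supplier B (CFR):
CIF value = CFR price + insurance = 169372.63 + 601.76 = 169974.39
Import duty = 169974.39 × 17% = 28895.65
Buyer bears (B): 601.76 + 238.20 + 203.30 + 556.39 = 1599.65
Landed cost (B) = invoice 169372.63 + 1599.65 + duty 28895.65 = 199867.93
Difference = |223125.67 − 199867.93| = 23257.74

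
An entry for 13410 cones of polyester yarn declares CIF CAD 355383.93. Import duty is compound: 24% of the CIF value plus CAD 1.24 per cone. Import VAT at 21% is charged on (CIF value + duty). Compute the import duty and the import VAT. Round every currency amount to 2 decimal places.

Ad valorem component: 355383.93 × 24% = 85292.14
Specific component: 13410 × 1.24 = 16628.40
Import duty = 85292.14 + 16628.40 = 101920.54
VAT base = CIF + duty = 355383.93 + 101920.54 = 457304.47
Import VAT = 457304.47 × 21% = 96033.94

Import duty: CAD 101920.54; import VAT: CAD 96033.94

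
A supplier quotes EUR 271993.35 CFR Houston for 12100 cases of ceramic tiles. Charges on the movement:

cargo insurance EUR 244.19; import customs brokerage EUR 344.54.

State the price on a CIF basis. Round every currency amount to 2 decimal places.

Not relevant to the conversion: brokerage — on the buyer under both terms; not part of either seller's price.
From CFR to CIF, the seller additionally bears: insurance.
CIF price = 271993.35 + 244.19 = 272237.54

CIF price: EUR 272237.54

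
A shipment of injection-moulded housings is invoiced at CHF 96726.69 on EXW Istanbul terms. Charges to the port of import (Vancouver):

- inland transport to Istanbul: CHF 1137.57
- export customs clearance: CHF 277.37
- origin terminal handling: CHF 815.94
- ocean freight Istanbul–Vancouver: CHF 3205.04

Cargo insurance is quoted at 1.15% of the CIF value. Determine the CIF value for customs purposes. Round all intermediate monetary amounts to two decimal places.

CIF value: CHF 103351.15

Let C be the CIF value. C = EXW price + pre-shipment costs + freight + 1.15% × C
C − 1.15% × C = 96726.69 + 1137.57 + 277.37 + 815.94 + 3205.04
0.9885 × C = 102162.61
C = 102162.61 / 0.9885 = 103351.15
Insurance premium = 1.15% × 103351.15 = 1188.54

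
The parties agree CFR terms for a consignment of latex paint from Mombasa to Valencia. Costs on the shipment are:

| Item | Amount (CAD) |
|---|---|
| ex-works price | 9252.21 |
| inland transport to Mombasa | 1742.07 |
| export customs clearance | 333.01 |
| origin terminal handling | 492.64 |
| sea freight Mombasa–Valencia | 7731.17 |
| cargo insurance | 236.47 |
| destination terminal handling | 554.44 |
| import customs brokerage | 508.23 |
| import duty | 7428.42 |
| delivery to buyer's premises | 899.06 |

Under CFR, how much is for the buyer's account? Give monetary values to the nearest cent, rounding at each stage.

CFR: the seller pays costs through ocean freight to the destination port, but not insurance.
Seller's account: goods 9252.21 + inland to port 1742.07 + export clearance 333.01 + origin terminal 492.64 + freight 7731.17 = 19551.10
Buyer's account: insurance 236.47 + destination terminal 554.44 + brokerage 508.23 + duty 7428.42 + delivery 899.06 = 9626.62

Buyer's account: CAD 9626.62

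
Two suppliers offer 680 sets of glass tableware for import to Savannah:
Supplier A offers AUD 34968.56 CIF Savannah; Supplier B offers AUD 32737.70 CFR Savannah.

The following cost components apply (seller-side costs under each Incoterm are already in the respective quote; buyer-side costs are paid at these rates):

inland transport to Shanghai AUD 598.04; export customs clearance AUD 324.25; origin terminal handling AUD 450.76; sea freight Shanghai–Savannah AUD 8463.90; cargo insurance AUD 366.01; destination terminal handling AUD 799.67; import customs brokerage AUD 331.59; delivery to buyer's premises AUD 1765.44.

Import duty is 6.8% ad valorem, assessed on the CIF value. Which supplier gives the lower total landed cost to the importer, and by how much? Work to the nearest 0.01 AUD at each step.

Supplier A (CIF):
The CIF price already equals the CIF value: 34968.56
Import duty = 34968.56 × 6.8% = 2377.86
Buyer bears (A): 799.67 + 331.59 + 1765.44 = 2896.70
Landed cost (A) = invoice 34968.56 + 2896.70 + duty 2377.86 = 40243.12
Supplier B (CFR):
CIF value = CFR price + insurance = 32737.70 + 366.01 = 33103.71
Import duty = 33103.71 × 6.8% = 2251.05
Buyer bears (B): 366.01 + 799.67 + 331.59 + 1765.44 = 3262.71
Landed cost (B) = invoice 32737.70 + 3262.71 + duty 2251.05 = 38251.46
Difference = |40243.12 − 38251.46| = 1991.66

Supplier B is cheaper by AUD 1991.66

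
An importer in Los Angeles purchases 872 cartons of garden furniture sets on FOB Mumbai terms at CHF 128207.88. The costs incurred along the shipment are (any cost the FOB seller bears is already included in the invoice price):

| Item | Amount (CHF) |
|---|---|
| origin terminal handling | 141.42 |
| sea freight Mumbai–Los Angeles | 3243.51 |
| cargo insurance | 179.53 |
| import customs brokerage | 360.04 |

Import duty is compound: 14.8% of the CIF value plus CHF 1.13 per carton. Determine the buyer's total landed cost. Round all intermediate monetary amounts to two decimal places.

FOB: the seller bears costs until goods are on board at the origin port; the buyer bears freight, insurance and all costs thereafter.
Already in the invoice (seller's account under FOB): origin terminal — exclude.
CIF value = FOB price + freight + insurance = 128207.88 + 3243.51 + 179.53 = 131630.92
Ad valorem component: 131630.92 × 14.8% = 19481.38
Specific component: 872 × 1.13 = 985.36
Import duty = 19481.38 + 985.36 = 20466.74
Buyer bears: freight 3243.51 + insurance 179.53 + brokerage 360.04 + duty 20466.74 = 24249.82
Landed cost = invoice 128207.88 + 24249.82 = 152457.70

Total landed cost: CHF 152457.70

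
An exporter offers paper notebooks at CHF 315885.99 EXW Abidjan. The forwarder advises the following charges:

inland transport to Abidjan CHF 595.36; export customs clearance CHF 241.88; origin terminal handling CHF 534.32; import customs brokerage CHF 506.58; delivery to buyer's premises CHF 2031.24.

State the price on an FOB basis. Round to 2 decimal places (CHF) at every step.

FOB price: CHF 317257.55

Not relevant to the conversion: delivery, brokerage — on the buyer under both terms; not part of either seller's price.
From EXW to FOB, the seller additionally bears: inland to port, export clearance, origin terminal.
FOB price = 315885.99 + 595.36 + 241.88 + 534.32 = 317257.55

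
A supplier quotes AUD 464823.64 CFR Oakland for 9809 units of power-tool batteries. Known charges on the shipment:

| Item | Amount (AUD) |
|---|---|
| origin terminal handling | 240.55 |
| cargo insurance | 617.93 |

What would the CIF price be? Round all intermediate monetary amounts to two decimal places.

CIF price: AUD 465441.57

Not relevant to the conversion: origin terminal — on the seller under both CFR and CIF; already in the CFR price and stays in the CIF price.
From CFR to CIF, the seller additionally bears: insurance.
CIF price = 464823.64 + 617.93 = 465441.57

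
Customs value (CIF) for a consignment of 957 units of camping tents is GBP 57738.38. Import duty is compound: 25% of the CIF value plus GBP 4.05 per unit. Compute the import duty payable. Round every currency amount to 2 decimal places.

Import duty: GBP 18310.45

Ad valorem component: 57738.38 × 25% = 14434.60
Specific component: 957 × 4.05 = 3875.85
Import duty = 14434.60 + 3875.85 = 18310.45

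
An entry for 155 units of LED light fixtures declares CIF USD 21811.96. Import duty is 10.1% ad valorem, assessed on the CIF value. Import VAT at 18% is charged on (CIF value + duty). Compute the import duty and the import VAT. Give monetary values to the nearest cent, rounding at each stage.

Import duty: USD 2203.01; import VAT: USD 4322.69

Import duty = 21811.96 × 10.1% = 2203.01
VAT base = CIF + duty = 21811.96 + 2203.01 = 24014.97
Import VAT = 24014.97 × 18% = 4322.69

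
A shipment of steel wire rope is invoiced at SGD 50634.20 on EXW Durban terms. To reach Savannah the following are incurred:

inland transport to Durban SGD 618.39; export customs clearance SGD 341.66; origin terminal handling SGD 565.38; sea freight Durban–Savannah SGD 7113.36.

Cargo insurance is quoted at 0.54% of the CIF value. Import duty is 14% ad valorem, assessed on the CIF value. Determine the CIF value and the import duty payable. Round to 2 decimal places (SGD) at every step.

CIF value: SGD 59594.80; import duty: SGD 8343.27

Let C be the CIF value. C = EXW price + pre-shipment costs + freight + 0.54% × C
C − 0.54% × C = 50634.20 + 618.39 + 341.66 + 565.38 + 7113.36
0.9946 × C = 59272.99
C = 59272.99 / 0.9946 = 59594.80
Insurance premium = 0.54% × 59594.80 = 321.81
Import duty = 59594.80 × 14% = 8343.27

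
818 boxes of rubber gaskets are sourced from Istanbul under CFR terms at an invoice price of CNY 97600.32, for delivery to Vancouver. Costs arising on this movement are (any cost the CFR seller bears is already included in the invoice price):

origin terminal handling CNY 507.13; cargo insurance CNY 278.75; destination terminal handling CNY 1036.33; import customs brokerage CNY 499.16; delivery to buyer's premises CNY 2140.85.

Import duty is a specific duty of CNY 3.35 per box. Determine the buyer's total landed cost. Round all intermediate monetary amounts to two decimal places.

CFR: the seller pays costs through ocean freight to the destination port, but not insurance.
Already in the invoice (seller's account under CFR): origin terminal — exclude.
CIF value = CFR price + insurance = 97600.32 + 278.75 = 97879.07
Import duty = 818 × 3.35 = 2740.30
Buyer bears: insurance 278.75 + destination terminal 1036.33 + brokerage 499.16 + delivery 2140.85 + duty 2740.30 = 6695.39
Landed cost = invoice 97600.32 + 6695.39 = 104295.71

Total landed cost: CNY 104295.71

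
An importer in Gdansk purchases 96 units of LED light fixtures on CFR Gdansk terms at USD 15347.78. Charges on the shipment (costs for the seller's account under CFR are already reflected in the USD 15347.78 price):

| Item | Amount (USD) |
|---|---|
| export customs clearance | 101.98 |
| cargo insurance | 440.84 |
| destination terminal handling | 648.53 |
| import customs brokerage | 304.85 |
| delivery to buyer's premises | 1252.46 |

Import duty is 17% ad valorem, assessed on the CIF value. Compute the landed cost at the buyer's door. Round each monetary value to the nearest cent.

CFR: the seller pays costs through ocean freight to the destination port, but not insurance.
Already in the invoice (seller's account under CFR): export clearance — exclude.
CIF value = CFR price + insurance = 15347.78 + 440.84 = 15788.62
Import duty = 15788.62 × 17% = 2684.07
Buyer bears: insurance 440.84 + destination terminal 648.53 + brokerage 304.85 + delivery 1252.46 + duty 2684.07 = 5330.75
Landed cost = invoice 15347.78 + 5330.75 = 20678.53

Total landed cost: USD 20678.53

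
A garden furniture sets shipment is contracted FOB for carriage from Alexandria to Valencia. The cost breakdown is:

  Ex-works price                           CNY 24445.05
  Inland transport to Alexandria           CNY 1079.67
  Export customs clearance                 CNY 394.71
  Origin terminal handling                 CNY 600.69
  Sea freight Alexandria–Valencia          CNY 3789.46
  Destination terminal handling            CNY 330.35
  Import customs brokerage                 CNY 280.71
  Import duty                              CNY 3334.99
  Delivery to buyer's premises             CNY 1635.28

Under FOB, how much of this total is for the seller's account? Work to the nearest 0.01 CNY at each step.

FOB: the seller bears costs until goods are on board at the origin port; the buyer bears freight, insurance and all costs thereafter.
Seller's account: goods 24445.05 + inland to port 1079.67 + export clearance 394.71 + origin terminal 600.69 = 26520.12
Buyer's account: freight 3789.46 + destination terminal 330.35 + brokerage 280.71 + duty 3334.99 + delivery 1635.28 = 9370.79

Seller's account: CNY 26520.12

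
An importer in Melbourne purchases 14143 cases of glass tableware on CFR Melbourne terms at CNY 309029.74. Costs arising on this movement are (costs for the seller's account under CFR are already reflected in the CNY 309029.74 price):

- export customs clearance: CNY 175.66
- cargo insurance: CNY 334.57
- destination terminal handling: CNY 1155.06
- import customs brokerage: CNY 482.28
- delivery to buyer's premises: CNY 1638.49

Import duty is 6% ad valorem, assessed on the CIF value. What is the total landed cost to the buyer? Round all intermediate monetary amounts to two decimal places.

Total landed cost: CNY 331202.00

CFR: the seller pays costs through ocean freight to the destination port, but not insurance.
Already in the invoice (seller's account under CFR): export clearance — exclude.
CIF value = CFR price + insurance = 309029.74 + 334.57 = 309364.31
Import duty = 309364.31 × 6% = 18561.86
Buyer bears: insurance 334.57 + destination terminal 1155.06 + brokerage 482.28 + delivery 1638.49 + duty 18561.86 = 22172.26
Landed cost = invoice 309029.74 + 22172.26 = 331202.00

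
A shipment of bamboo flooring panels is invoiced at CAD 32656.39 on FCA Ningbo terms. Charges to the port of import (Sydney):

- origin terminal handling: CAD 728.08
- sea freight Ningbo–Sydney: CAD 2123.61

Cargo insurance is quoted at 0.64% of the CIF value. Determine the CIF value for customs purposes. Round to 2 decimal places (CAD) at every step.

CIF value: CAD 35736.80

Let C be the CIF value. C = FCA price + pre-shipment costs + freight + 0.64% × C
C − 0.64% × C = 32656.39 + 728.08 + 2123.61
0.9936 × C = 35508.08
C = 35508.08 / 0.9936 = 35736.80
Insurance premium = 0.64% × 35736.80 = 228.72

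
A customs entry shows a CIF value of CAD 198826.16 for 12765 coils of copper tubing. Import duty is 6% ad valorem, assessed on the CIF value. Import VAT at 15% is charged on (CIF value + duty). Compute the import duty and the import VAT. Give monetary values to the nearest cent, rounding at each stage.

Import duty = 198826.16 × 6% = 11929.57
VAT base = CIF + duty = 198826.16 + 11929.57 = 210755.73
Import VAT = 210755.73 × 15% = 31613.36

Import duty: CAD 11929.57; import VAT: CAD 31613.36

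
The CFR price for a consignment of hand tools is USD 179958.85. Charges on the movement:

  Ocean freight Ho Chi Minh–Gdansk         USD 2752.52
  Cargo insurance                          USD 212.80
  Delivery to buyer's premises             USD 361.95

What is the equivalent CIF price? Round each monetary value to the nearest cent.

CIF price: USD 180171.65

Not relevant to the conversion: freight — on the seller under both CFR and CIF; already in the CFR price and stays in the CIF price. delivery — on the buyer under both terms; not part of either seller's price.
From CFR to CIF, the seller additionally bears: insurance.
CIF price = 179958.85 + 212.80 = 180171.65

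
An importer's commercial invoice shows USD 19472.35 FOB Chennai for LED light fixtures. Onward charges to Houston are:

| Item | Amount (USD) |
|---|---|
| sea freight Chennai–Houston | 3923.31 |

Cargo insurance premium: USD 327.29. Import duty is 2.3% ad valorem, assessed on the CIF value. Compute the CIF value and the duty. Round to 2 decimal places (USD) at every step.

CIF value: USD 23722.95; import duty: USD 545.63

CIF = FOB price + freight + insurance
CIF = 19472.35 + 3923.31 + 327.29 = 23722.95
Import duty = 23722.95 × 2.3% = 545.63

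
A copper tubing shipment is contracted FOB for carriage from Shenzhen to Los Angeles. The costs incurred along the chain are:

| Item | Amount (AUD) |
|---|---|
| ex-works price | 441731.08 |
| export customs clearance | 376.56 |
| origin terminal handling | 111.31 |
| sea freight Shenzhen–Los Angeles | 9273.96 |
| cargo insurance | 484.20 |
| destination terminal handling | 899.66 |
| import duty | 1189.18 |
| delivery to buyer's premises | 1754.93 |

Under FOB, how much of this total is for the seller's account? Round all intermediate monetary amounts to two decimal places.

Seller's account: AUD 442218.95

FOB: the seller bears costs until goods are on board at the origin port; the buyer bears freight, insurance and all costs thereafter.
Seller's account: goods 441731.08 + export clearance 376.56 + origin terminal 111.31 = 442218.95
Buyer's account: freight 9273.96 + insurance 484.20 + destination terminal 899.66 + duty 1189.18 + delivery 1754.93 = 13601.93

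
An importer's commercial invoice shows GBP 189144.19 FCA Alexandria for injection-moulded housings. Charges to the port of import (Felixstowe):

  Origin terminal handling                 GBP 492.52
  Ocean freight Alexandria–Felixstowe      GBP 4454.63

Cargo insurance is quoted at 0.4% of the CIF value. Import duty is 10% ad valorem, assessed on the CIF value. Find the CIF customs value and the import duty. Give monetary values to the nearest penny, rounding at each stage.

CIF value: GBP 194870.82; import duty: GBP 19487.08

Let C be the CIF value. C = FCA price + pre-shipment costs + freight + 0.4% × C
C − 0.4% × C = 189144.19 + 492.52 + 4454.63
0.996 × C = 194091.34
C = 194091.34 / 0.996 = 194870.82
Insurance premium = 0.4% × 194870.82 = 779.48
Import duty = 194870.82 × 10% = 19487.08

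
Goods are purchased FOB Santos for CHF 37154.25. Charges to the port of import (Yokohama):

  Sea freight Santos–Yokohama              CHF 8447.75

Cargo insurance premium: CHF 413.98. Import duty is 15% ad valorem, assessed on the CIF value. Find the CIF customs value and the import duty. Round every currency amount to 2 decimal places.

CIF value: CHF 46015.98; import duty: CHF 6902.40

CIF = FOB price + freight + insurance
CIF = 37154.25 + 8447.75 + 413.98 = 46015.98
Import duty = 46015.98 × 15% = 6902.40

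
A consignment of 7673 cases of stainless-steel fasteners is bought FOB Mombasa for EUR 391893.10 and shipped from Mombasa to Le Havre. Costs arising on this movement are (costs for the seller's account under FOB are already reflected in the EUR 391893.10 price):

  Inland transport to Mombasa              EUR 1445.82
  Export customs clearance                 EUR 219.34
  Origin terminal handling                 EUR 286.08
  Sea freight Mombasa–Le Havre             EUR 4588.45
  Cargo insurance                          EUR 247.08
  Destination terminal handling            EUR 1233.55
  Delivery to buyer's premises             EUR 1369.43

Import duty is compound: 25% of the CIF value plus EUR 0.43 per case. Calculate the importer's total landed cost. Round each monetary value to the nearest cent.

Total landed cost: EUR 501813.16

FOB: the seller bears costs until goods are on board at the origin port; the buyer bears freight, insurance and all costs thereafter.
Already in the invoice (seller's account under FOB): inland to port, export clearance, origin terminal — exclude.
CIF value = FOB price + freight + insurance = 391893.10 + 4588.45 + 247.08 = 396728.63
Ad valorem component: 396728.63 × 25% = 99182.16
Specific component: 7673 × 0.43 = 3299.39
Import duty = 99182.16 + 3299.39 = 102481.55
Buyer bears: freight 4588.45 + insurance 247.08 + destination terminal 1233.55 + delivery 1369.43 + duty 102481.55 = 109920.06
Landed cost = invoice 391893.10 + 109920.06 = 501813.16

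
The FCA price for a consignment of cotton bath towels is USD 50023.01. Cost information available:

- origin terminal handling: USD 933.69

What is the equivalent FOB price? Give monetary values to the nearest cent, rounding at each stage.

FOB price: USD 50956.70

From FCA to FOB, the seller additionally bears: origin terminal.
FOB price = 50023.01 + 933.69 = 50956.70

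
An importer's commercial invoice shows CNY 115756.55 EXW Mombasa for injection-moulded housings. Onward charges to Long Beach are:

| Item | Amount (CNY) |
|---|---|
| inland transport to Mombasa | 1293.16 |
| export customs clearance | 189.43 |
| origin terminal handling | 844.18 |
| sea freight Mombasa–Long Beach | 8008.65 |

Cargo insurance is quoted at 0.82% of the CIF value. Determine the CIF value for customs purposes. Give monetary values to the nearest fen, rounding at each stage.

Let C be the CIF value. C = EXW price + pre-shipment costs + freight + 0.82% × C
C − 0.82% × C = 115756.55 + 1293.16 + 189.43 + 844.18 + 8008.65
0.9918 × C = 126091.97
C = 126091.97 / 0.9918 = 127134.47
Insurance premium = 0.82% × 127134.47 = 1042.50

CIF value: CNY 127134.47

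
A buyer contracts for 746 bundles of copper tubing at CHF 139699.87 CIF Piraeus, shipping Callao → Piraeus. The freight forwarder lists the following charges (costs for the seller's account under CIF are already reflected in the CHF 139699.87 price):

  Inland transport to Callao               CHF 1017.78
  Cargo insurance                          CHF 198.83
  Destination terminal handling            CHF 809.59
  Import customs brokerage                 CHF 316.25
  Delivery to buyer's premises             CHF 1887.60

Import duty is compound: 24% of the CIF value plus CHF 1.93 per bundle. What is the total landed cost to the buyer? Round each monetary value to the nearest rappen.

Total landed cost: CHF 177681.06

CIF: the seller pays costs through ocean freight and marine insurance to the destination port.
Already in the invoice (seller's account under CIF): inland to port, insurance — exclude.
The CIF price already equals the CIF value: 139699.87
Ad valorem component: 139699.87 × 24% = 33527.97
Specific component: 746 × 1.93 = 1439.78
Import duty = 33527.97 + 1439.78 = 34967.75
Buyer bears: destination terminal 809.59 + brokerage 316.25 + delivery 1887.60 + duty 34967.75 = 37981.19
Landed cost = invoice 139699.87 + 37981.19 = 177681.06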